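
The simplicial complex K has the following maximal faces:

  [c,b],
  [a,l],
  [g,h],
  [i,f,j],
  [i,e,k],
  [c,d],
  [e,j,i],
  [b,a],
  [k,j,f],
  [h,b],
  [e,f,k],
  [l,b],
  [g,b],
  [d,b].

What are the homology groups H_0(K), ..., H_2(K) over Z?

Take the total order a < b < c < d < e < f < g < h < i < j < k < l on the vertex set. Then K (dimension 2) consists of the simplices:

  0-simplices (12): a, b, c, d, e, f, g, h, i, j, k, l
  1-simplices (19): ab, al, bc, bd, bg, bh, bl, cd, ef, ei, ej, ek, fi, fj, fk, gh, ij, ik, jk
  2-simplices (5): efk, eij, eik, fij, fjk

so the chain groups are C_0 ≅ Z^12, C_1 ≅ Z^19, C_2 ≅ Z^5.

The boundary map ∂_1: C_1 → C_0 is given by ∂[p,q] = [q] − [p]. For instance
  ∂bd = d − b.
This gives a 12×19 integer matrix of rank 10; reducing to Smith normal form yields diagonal entries (1,1,1,1,1,1,1,1,1,1).

Boundary ∂_2: C_2 → C_1 maps a triangle to the signed sum of its edges. For instance
  ∂fij = ij − fj + fi,
  ∂eij = ij − ej + ei.
The resulting 19×5 matrix has rank 5, and its Smith normal form has invariant factors (1,1,1,1,1).

Now H_k = ker ∂_k / im ∂_{k+1}, so:

  H_0: rank C_0 − rank ∂_1 = 12 − 10 = 2, and the invariant factors of ∂_1 are all 1, so H_0 = Z^2.
  H_1: rank ker ∂_1 − rank ∂_2 = (19 − 10) − 5 = 4, and the invariant factors of ∂_2 are all 1, so H_1 = Z^4.
  H_2: rank ker ∂_2 − rank ∂_3 = (5 − 5) − 0 = 0, and there is no ∂_3, so H_2 = 0.

(K is a triangulation of the disjoint union of the Möbius band and a wedge of 3 circles.)

H_0 = Z^2,  H_1 = Z^4,  H_2 = 0.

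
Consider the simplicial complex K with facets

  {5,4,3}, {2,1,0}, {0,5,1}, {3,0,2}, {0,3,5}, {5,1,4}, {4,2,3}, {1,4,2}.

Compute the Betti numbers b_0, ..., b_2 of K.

Order the vertices as 0 < 1 < 2 < 3 < 4 < 5. Listing each simplex with vertices in this order, K has dimension 2 with simplices:

  0-simplices (6): [0], [1], [2], [3], [4], [5]
  1-simplices (12): [0,1], [0,2], [0,3], [0,5], [1,2], [1,4], [1,5], [2,3], [2,4], [3,4], [3,5], [4,5]
  2-simplices (8): [0,1,2], [0,1,5], [0,2,3], [0,3,5], [1,2,4], [1,4,5], [2,3,4], [3,4,5]

so the chain groups are C_0 ≅ Z^6, C_1 ≅ Z^12, C_2 ≅ Z^8.

The boundary map ∂_1: C_1 → C_0 sends each edge [p,q] (with p < q) to q − p. For instance
  ∂[0,2] = [2] − [0].
As a 6×12 matrix over Z this has rank 5, with invariant factors (1,1,1,1,1).

Boundary ∂_2: C_2 → C_1 acts by ∂[p,q,r] = [q,r] − [p,r] + [p,q]. For instance
  ∂[0,3,5] = [3,5] − [0,5] + [0,3],
  ∂[3,4,5] = [4,5] − [3,5] + [3,4].
The 12×8 boundary matrix has rank 7 and Smith normal form diag(1,1,1,1,1,1,1).

Computing H_k = (kernel of ∂_k) / (image of ∂_{k+1}):

  H_0: rank C_0 − rank ∂_1 = 6 − 5 = 1, and the invariant factors of ∂_1 are all 1, so H_0 = Z.
  H_1: rank ker ∂_1 − rank ∂_2 = (12 − 5) − 7 = 0, and the invariant factors of ∂_2 are all 1, so H_1 = 0.
  H_2: rank ker ∂_2 − rank ∂_3 = (8 − 7) − 0 = 1, and there is no ∂_3, so H_2 = Z.

Hence the Betti numbers are b_0 = 1, b_1 = 0, b_2 = 1.

b_0 = 1, b_1 = 0, b_2 = 1.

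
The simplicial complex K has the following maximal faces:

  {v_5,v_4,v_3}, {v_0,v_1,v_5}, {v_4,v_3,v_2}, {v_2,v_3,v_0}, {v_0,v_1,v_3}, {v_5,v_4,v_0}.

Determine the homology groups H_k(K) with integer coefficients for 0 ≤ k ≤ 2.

K has 6 vertices, 12 edges, 6 triangles.
rank ∂_0 = 0, rank ∂_1 = 5 ⇒ b_0 = 6 − 0 − 5 = 1; all invariant factors of ∂_1 are 1 so no torsion. So H_0 ≅ Z.
rank ∂_1 = 5, rank ∂_2 = 6 ⇒ b_1 = 12 − 5 − 6 = 1; all invariant factors of ∂_2 are 1 so no torsion. So H_1 ≅ Z.
rank ∂_2 = 6, rank ∂_3 = 0 ⇒ b_2 = 6 − 6 − 0 = 0. So H_2 ≅ 0.

H_0 = Z,  H_1 = Z,  H_2 = 0.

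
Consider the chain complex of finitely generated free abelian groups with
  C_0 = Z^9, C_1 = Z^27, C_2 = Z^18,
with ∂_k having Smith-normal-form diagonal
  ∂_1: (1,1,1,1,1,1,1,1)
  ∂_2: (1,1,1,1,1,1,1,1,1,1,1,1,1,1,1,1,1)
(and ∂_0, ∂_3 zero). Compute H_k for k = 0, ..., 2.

H_0 = Z,  H_1 = Z^2,  H_2 = Z.

H_0: b_0 = 9 − 0 − 8 = 1; torsion from ∂_1 factors > 1: none. So H_0 = Z.
H_1: b_1 = 27 − 8 − 17 = 2; torsion from ∂_2 factors > 1: none. So H_1 = Z^2.
H_2: b_2 = 18 − 17 − 0 = 1; torsion from ∂_3 factors > 1: none. So H_2 = Z.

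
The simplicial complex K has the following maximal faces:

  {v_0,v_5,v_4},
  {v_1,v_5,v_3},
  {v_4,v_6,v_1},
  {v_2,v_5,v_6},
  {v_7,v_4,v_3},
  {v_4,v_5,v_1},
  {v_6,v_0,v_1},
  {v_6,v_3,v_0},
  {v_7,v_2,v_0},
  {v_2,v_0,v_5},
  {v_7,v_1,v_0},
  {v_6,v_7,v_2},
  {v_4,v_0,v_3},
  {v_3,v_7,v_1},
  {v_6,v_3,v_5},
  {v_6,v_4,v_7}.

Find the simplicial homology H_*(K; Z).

Fix the vertex order v_0 < v_1 < v_2 < v_3 < v_4 < v_5 < v_6 < v_7 and write every simplex with vertices in increasing order. Then dim K = 2 and the simplices of K are:

  0-simplices (8): [v_0], [v_1], [v_2], [v_3], [v_4], [v_5], [v_6], [v_7]
  1-simplices (24): (24 of them)
  2-simplices (16): (16 of them)

Hence C_0 ≅ Z^8, C_1 ≅ Z^24, C_2 ≅ Z^16.

The boundary map ∂_1: C_1 → C_0 sends each edge [p,q] (with p < q) to q − p.
The 8×24 boundary matrix has rank 7 and Smith normal form diag(1,1,1,1,1,1,1).

The boundary map ∂_2: C_2 → C_1 maps a triangle to the signed sum of its edges. For instance
  ∂[v_4,v_6,v_7] = [v_6,v_7] − [v_4,v_7] + [v_4,v_6],
  ∂[v_1,v_3,v_7] = [v_3,v_7] − [v_1,v_7] + [v_1,v_3].
The resulting 24×16 matrix has rank 15, and its Smith normal form has invariant factors (1,1,1,1,1,1,1,1,1,1,1,1,1,1,1).

Now H_k = ker ∂_k / im ∂_{k+1}, so:

  H_0: rank C_0 − rank ∂_1 = 8 − 7 = 1, and the invariant factors of ∂_1 are all 1, so H_0 = Z.
  H_1: rank ker ∂_1 − rank ∂_2 = (24 − 7) − 15 = 2, and the invariant factors of ∂_2 are all 1, so H_1 = Z^2.
  H_2: rank ker ∂_2 − rank ∂_3 = (16 − 15) − 0 = 1, and there is no ∂_3, so H_2 = Z.

As a check, the Euler characteristic is 8 − 24 + 16 = 0, which agrees with 1 − 2 + 1 = 0.
(K is a triangulation of the torus T^2.)

H_0 ≅ Z,  H_1 ≅ Z^2,  H_2 ≅ Z.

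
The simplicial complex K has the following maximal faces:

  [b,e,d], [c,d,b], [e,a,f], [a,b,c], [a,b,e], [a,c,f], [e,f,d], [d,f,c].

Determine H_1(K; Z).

Fix the vertex order a < b < c < d < e < f and write every simplex with vertices in increasing order. Then dim K = 2 and the simplices of K are:

  0-simplices (6): a, b, c, d, e, f
  1-simplices (12): ab, ac, ae, af, bc, bd, be, cd, cf, de, df, ef
  2-simplices (8): abc, abe, acf, aef, bcd, bde, cdf, def

so the chain groups are C_0 ≅ Z^6, C_1 ≅ Z^12, C_2 ≅ Z^8.

∂_1: C_1 → C_0 is given by ∂[p,q] = [q] − [p]. For instance
  ∂ef = f − e.
As a 6×12 matrix over Z this has rank 5, with invariant factors (1,1,1,1,1).

The boundary map ∂_2: C_2 → C_1 maps a triangle to the signed sum of its edges. For instance
  ∂cdf = df − cf + cd,
  ∂aef = ef − af + ae.
The resulting 12×8 matrix has rank 7, and its Smith normal form has invariant factors (1,1,1,1,1,1,1).

Reading off H_k = ker ∂_k / im ∂_{k+1}:

  H_1: rank ker ∂_1 − rank ∂_2 = (12 − 5) − 7 = 0, and the invariant factors of ∂_2 are all 1, so H_1 = 0.

(K is a triangulation of the 2-sphere S^2.)

H_1 ≅ 0.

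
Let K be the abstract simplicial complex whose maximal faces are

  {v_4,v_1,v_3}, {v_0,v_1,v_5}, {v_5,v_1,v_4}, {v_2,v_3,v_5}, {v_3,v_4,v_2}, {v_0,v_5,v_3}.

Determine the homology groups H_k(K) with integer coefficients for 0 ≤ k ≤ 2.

H_0 ≅ Z,  H_1 ≅ Z,  H_2 = 0.

We work with the vertex ordering v_0 < v_1 < v_2 < v_3 < v_4 < v_5. The simplices of K, each written with vertices in increasing order, are:

  0-simplices (6): [v_0], [v_1], [v_2], [v_3], [v_4], [v_5]
  1-simplices (12): [v_0,v_1], [v_0,v_3], [v_0,v_5], [v_1,v_3], [v_1,v_4], [v_1,v_5], [v_2,v_3], [v_2,v_4], [v_2,v_5], [v_3,v_4], [v_3,v_5], [v_4,v_5]
  2-simplices (6): [v_0,v_1,v_5], [v_0,v_3,v_5], [v_1,v_3,v_4], [v_1,v_4,v_5], [v_2,v_3,v_4], [v_2,v_3,v_5]

giving chain groups C_0 ≅ Z^6, C_1 ≅ Z^12, C_2 ≅ Z^6.

Boundary ∂_1: C_1 → C_0 maps an edge to its endpoints' difference, ∂[p,q] = q − p. For instance
  ∂[v_3,v_4] = [v_4] − [v_3].
As a 6×12 matrix over Z this has rank 5, with invariant factors (1,1,1,1,1).

The boundary map ∂_2: C_2 → C_1 acts by ∂[p,q,r] = [q,r] − [p,r] + [p,q]. For instance
  ∂[v_2,v_3,v_4] = [v_3,v_4] − [v_2,v_4] + [v_2,v_3],
  ∂[v_1,v_3,v_4] = [v_3,v_4] − [v_1,v_4] + [v_1,v_3].
The resulting 12×6 matrix has rank 6, and its Smith normal form has invariant factors (1,1,1,1,1,1).

Computing H_k = (kernel of ∂_k) / (image of ∂_{k+1}):

  H_0: rank C_0 − rank ∂_1 = 6 − 5 = 1, and the invariant factors of ∂_1 are all 1, so H_0 = Z.
  H_1: rank ker ∂_1 − rank ∂_2 = (12 − 5) − 6 = 1, and the invariant factors of ∂_2 are all 1, so H_1 = Z.
  H_2: rank ker ∂_2 − rank ∂_3 = (6 − 6) − 0 = 0, and there is no ∂_3, so H_2 = 0.

As a check, the Euler characteristic is 6 − 12 + 6 = 0, which agrees with 1 − 1 + 0 = 0.
(K is a triangulation of the cylinder S^1 x I.)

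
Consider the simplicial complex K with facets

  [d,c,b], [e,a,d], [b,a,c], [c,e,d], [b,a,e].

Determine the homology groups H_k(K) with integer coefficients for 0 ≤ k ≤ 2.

H_0 ≅ Z,  H_1 ≅ Z,  H_2 = 0.

We work with the vertex ordering a < b < c < d < e. The simplices of K, each written with vertices in increasing order, are:

  0-simplices (5): a, b, c, d, e
  1-simplices (10): ab, ac, ad, ae, bc, bd, be, cd, ce, de
  2-simplices (5): abc, abe, ade, bcd, cde

giving chain groups C_0 ≅ Z^5, C_1 ≅ Z^10, C_2 ≅ Z^5.

The boundary map ∂_1: C_1 → C_0 maps an edge to its endpoints' difference, ∂[p,q] = q − p. For instance
  ∂ae = e − a.
This gives a 5×10 integer matrix of rank 4; reducing to Smith normal form yields diagonal entries (1,1,1,1).

The boundary map ∂_2: C_2 → C_1 maps a triangle to the signed sum of its edges. For instance
  ∂abc = bc − ac + ab,
  ∂abe = be − ae + ab.
This gives a 10×5 integer matrix of rank 5; reducing to Smith normal form yields diagonal entries (1,1,1,1,1).

Computing H_k = (kernel of ∂_k) / (image of ∂_{k+1}):

  H_0: rank C_0 − rank ∂_1 = 5 − 4 = 1, and the invariant factors of ∂_1 are all 1, so H_0 ≅ Z.
  H_1: rank ker ∂_1 − rank ∂_2 = (10 − 4) − 5 = 1, and the invariant factors of ∂_2 are all 1, so H_1 ≅ Z.
  H_2: rank ker ∂_2 − rank ∂_3 = (5 − 5) − 0 = 0, and there is no ∂_3, so H_2 ≅ 0.

As a check, the Euler characteristic is 5 − 10 + 5 = 0, which agrees with 1 − 1 + 0 = 0.
(K is a triangulation of the Möbius band.)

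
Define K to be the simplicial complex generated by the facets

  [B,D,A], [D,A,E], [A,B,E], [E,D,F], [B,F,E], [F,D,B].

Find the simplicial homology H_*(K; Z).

Take the total order A < B < D < E < F on the vertex set. Then K (dimension 2) consists of the simplices:

  0-simplices (5): A, B, D, E, F
  1-simplices (9): AB, AD, AE, BD, BE, BF, DE, DF, EF
  2-simplices (6): ABD, ABE, ADE, BDF, BEF, DEF

giving chain groups C_0 ≅ Z^5, C_1 ≅ Z^9, C_2 ≅ Z^6.

Boundary ∂_1: C_1 → C_0 is given by ∂[p,q] = [q] − [p]. For instance
  ∂BF = F − B.
This gives a 5×9 integer matrix of rank 4; reducing to Smith normal form yields diagonal entries (1,1,1,1).

Boundary ∂_2: C_2 → C_1 maps a triangle to the signed sum of its edges. For instance
  ∂BEF = EF − BF + BE,
  ∂ADE = DE − AE + AD.
As a 9×6 matrix over Z this has rank 5, with invariant factors (1,1,1,1,1).

Computing H_k = (kernel of ∂_k) / (image of ∂_{k+1}):

  H_0: rank C_0 − rank ∂_1 = 5 − 4 = 1, and the invariant factors of ∂_1 are all 1, so H_0 = Z.
  H_1: rank ker ∂_1 − rank ∂_2 = (9 − 4) − 5 = 0, and the invariant factors of ∂_2 are all 1, so H_1 = 0.
  H_2: rank ker ∂_2 − rank ∂_3 = (6 − 5) − 0 = 1, and there is no ∂_3, so H_2 = Z.

(K is a triangulation of the 2-sphere S^2.)

H_0 = Z,  H_1 = 0,  H_2 = Z.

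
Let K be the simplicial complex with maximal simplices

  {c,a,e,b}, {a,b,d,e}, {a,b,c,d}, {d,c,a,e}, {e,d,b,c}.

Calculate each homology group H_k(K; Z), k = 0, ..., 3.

H_0 = Z,  H_1 = 0,  H_2 = 0,  H_3 = Z.

Fix the vertex order a < b < c < d < e and write every simplex with vertices in increasing order. Then dim K = 3 and the simplices of K are:

  0-simplices (5): a, b, c, d, e
  1-simplices (10): ab, ac, ad, ae, bc, bd, be, cd, ce, de
  2-simplices (10): abc, abd, abe, acd, ace, ade, bcd, bce, bde, cde
  3-simplices (5): abcd, abce, abde, acde, bcde

so the chain groups are C_0 ≅ Z^5, C_1 ≅ Z^10, C_2 ≅ Z^10, C_3 ≅ Z^5.

∂_1: C_1 → C_0 maps an edge to its endpoints' difference, ∂[p,q] = q − p. For instance
  ∂cd = d − c.
The resulting 5×10 matrix has rank 4, and its Smith normal form has invariant factors (1,1,1,1).

∂_2: C_2 → C_1 acts by ∂[p,q,r] = [q,r] − [p,r] + [p,q]. For instance
  ∂abc = bc − ac + ab,
  ∂bcd = cd − bd + bc.
This gives a 10×10 integer matrix of rank 6; reducing to Smith normal form yields diagonal entries (1,1,1,1,1,1).

∂_3: C_3 → C_2 sends each 3-simplex σ to the alternating sum Σ_i (−1)^i (σ with its i-th vertex removed). For instance
  ∂acde = cde − ade + ace − acd,
  ∂bcde = cde − bde + bce − bcd.
As a 10×5 matrix over Z this has rank 4, with invariant factors (1,1,1,1).

Reading off H_k = ker ∂_k / im ∂_{k+1}:

  H_0: rank C_0 − rank ∂_1 = 5 − 4 = 1, and the invariant factors of ∂_1 are all 1, so H_0 ≅ Z.
  H_1: rank ker ∂_1 − rank ∂_2 = (10 − 4) − 6 = 0, and the invariant factors of ∂_2 are all 1, so H_1 ≅ 0.
  H_2: rank ker ∂_2 − rank ∂_3 = (10 − 6) − 4 = 0, and the invariant factors of ∂_3 are all 1, so H_2 ≅ 0.
  H_3: rank ker ∂_3 − rank ∂_4 = (5 − 4) − 0 = 1, and there is no ∂_4, so H_3 ≅ Z.

As a check, the Euler characteristic is 5 − 10 + 10 − 5 = 0, which agrees with 1 − 0 + 0 − 1 = 0.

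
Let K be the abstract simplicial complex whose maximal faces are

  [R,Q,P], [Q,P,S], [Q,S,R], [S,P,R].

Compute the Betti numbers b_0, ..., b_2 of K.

We work with the vertex ordering P < Q < R < S. The simplices of K, each written with vertices in increasing order, are:

  0-simplices (4): P, Q, R, S
  1-simplices (6): PQ, PR, PS, QR, QS, RS
  2-simplices (4): PQR, PQS, PRS, QRS

so the chain groups are C_0 ≅ Z^4, C_1 ≅ Z^6, C_2 ≅ Z^4.

The boundary map ∂_1: C_1 → C_0 sends each edge [p,q] (with p < q) to q − p. For instance
  ∂QS = S − Q.
The resulting 4×6 matrix has rank 3, and its Smith normal form has invariant factors (1,1,1).

∂_2: C_2 → C_1 acts by ∂[p,q,r] = [q,r] − [p,r] + [p,q]. For instance
  ∂PQR = QR − PR + PQ,
  ∂PRS = RS − PS + PR.
This gives a 6×4 integer matrix of rank 3; reducing to Smith normal form yields diagonal entries (1,1,1).

Now H_k = ker ∂_k / im ∂_{k+1}, so:

  H_0: rank C_0 − rank ∂_1 = 4 − 3 = 1, and the invariant factors of ∂_1 are all 1, so H_0 ≅ Z.
  H_1: rank ker ∂_1 − rank ∂_2 = (6 − 3) − 3 = 0, and the invariant factors of ∂_2 are all 1, so H_1 ≅ 0.
  H_2: rank ker ∂_2 − rank ∂_3 = (4 − 3) − 0 = 1, and there is no ∂_3, so H_2 ≅ Z.

As a check, the Euler characteristic is 4 − 6 + 4 = 2, which agrees with 1 − 0 + 1 = 2.

Hence the Betti numbers are b_0 = 1, b_1 = 0, b_2 = 1.

b_0 = 1, b_1 = 0, b_2 = 1.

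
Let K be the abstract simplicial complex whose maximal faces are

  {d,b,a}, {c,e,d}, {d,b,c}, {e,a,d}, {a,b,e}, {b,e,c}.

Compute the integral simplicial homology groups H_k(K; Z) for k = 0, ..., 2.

H_0 ≅ Z,  H_1 = 0,  H_2 ≅ Z.

Take the total order a < b < c < d < e on the vertex set. Then K (dimension 2) consists of the simplices:

  0-simplices (5): a, b, c, d, e
  1-simplices (9): ab, ad, ae, bc, bd, be, cd, ce, de
  2-simplices (6): abd, abe, ade, bcd, bce, cde

so the chain groups are C_0 ≅ Z^5, C_1 ≅ Z^9, C_2 ≅ Z^6.

Boundary ∂_1: C_1 → C_0 sends each edge [p,q] (with p < q) to q − p.
The resulting 5×9 matrix has rank 4, and its Smith normal form has invariant factors (1,1,1,1).

∂_2: C_2 → C_1 sends each 2-simplex [p,q,r] to [q,r] − [p,r] + [p,q]. For instance
  ∂bce = ce − be + bc,
  ∂abe = be − ae + ab.
The 9×6 boundary matrix has rank 5 and Smith normal form diag(1,1,1,1,1).

Computing H_k = (kernel of ∂_k) / (image of ∂_{k+1}):

  H_0: rank C_0 − rank ∂_1 = 5 − 4 = 1, and the invariant factors of ∂_1 are all 1, so H_0 ≅ Z.
  H_1: rank ker ∂_1 − rank ∂_2 = (9 − 4) − 5 = 0, and the invariant factors of ∂_2 are all 1, so H_1 ≅ 0.
  H_2: rank ker ∂_2 − rank ∂_3 = (6 − 5) − 0 = 1, and there is no ∂_3, so H_2 ≅ Z.

As a check, the Euler characteristic is 5 − 9 + 6 = 2, which agrees with 1 − 0 + 1 = 2.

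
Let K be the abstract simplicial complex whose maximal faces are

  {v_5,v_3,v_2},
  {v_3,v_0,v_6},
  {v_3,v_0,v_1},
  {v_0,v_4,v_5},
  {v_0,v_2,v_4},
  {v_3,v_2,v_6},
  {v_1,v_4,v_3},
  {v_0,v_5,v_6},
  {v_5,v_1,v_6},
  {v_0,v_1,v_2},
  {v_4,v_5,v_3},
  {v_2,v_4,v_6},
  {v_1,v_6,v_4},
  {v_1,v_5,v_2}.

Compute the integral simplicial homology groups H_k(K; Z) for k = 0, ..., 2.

H_0 ≅ Z,  H_1 ≅ Z^2,  H_2 ≅ Z.

Take the total order v_0 < v_1 < v_2 < v_3 < v_4 < v_5 < v_6 on the vertex set. Then K (dimension 2) consists of the simplices:

  0-simplices (7): [v_0], [v_1], [v_2], [v_3], [v_4], [v_5], [v_6]
  1-simplices (21): (21 of them)
  2-simplices (14): (14 of them)

giving chain groups C_0 ≅ Z^7, C_1 ≅ Z^21, C_2 ≅ Z^14.

Boundary ∂_1: C_1 → C_0 sends each edge [p,q] (with p < q) to q − p.
As a 7×21 matrix over Z this has rank 6, with invariant factors (1,1,1,1,1,1).

∂_2: C_2 → C_1 maps a triangle to the signed sum of its edges. For instance
  ∂[v_1,v_3,v_4] = [v_3,v_4] − [v_1,v_4] + [v_1,v_3],
  ∂[v_1,v_5,v_6] = [v_5,v_6] − [v_1,v_6] + [v_1,v_5].
The resulting 21×14 matrix has rank 13, and its Smith normal form has invariant factors (1,1,1,1,1,1,1,1,1,1,1,1,1).

From H_k ≅ ker(∂_k) / im(∂_{k+1}) we obtain:

  H_0: rank C_0 − rank ∂_1 = 7 − 6 = 1, and the invariant factors of ∂_1 are all 1, so H_0 = Z.
  H_1: rank ker ∂_1 − rank ∂_2 = (21 − 6) − 13 = 2, and the invariant factors of ∂_2 are all 1, so H_1 = Z^2.
  H_2: rank ker ∂_2 − rank ∂_3 = (14 − 13) − 0 = 1, and there is no ∂_3, so H_2 = Z.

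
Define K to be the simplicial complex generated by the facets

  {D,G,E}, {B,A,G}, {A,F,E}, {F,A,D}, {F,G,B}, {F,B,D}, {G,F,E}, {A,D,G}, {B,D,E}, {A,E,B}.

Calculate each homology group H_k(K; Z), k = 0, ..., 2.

K has 6 vertices, 15 edges, 10 triangles.
rank ∂_0 = 0, rank ∂_1 = 5 ⇒ b_0 = 6 − 0 − 5 = 1; all invariant factors of ∂_1 are 1 so no torsion. So H_0 ≅ Z.
rank ∂_1 = 5, rank ∂_2 = 10 ⇒ b_1 = 15 − 5 − 10 = 0; ∂_2 has invariant factor(s) [2] giving torsion. So H_1 ≅ Z/2.
rank ∂_2 = 10, rank ∂_3 = 0 ⇒ b_2 = 10 − 10 − 0 = 0. So H_2 ≅ 0.

H_0 = Z,  H_1 = Z/2,  H_2 = 0.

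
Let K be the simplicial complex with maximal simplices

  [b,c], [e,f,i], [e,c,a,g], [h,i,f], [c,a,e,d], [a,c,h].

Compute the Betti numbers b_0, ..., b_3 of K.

b_0 = 1, b_1 = 1, b_2 = 0, b_3 = 0.

Order the vertices as a < b < c < d < e < f < g < h < i. Listing each simplex with vertices in this order, K has dimension 3 with simplices:

  0-simplices (9): a, b, c, d, e, f, g, h, i
  1-simplices (17): ac, ad, ae, ag, ah, bc, cd, ce, cg, ch, de, ef, eg, ei, fh, fi, hi
  2-simplices (10): acd, ace, acg, ach, ade, aeg, cde, ceg, efi, fhi
  3-simplices (2): acde, aceg

Hence C_0 ≅ Z^9, C_1 ≅ Z^17, C_2 ≅ Z^10, C_3 ≅ Z^2.

Boundary ∂_1: C_1 → C_0 maps an edge to its endpoints' difference, ∂[p,q] = q − p.
This gives a 9×17 integer matrix of rank 8; reducing to Smith normal form yields diagonal entries (1,1,1,1,1,1,1,1).

∂_2: C_2 → C_1 maps a triangle to the signed sum of its edges. For instance
  ∂acg = cg − ag + ac,
  ∂cde = de − ce + cd.
The 17×10 boundary matrix has rank 8 and Smith normal form diag(1,1,1,1,1,1,1,1).

Boundary ∂_3: C_3 → C_2 sends each 3-simplex σ to the alternating sum Σ_i (−1)^i (σ with its i-th vertex removed). For instance
  ∂acde = cde − ade + ace − acd,
  ∂aceg = ceg − aeg + acg − ace.
The resulting 10×2 matrix has rank 2, and its Smith normal form has invariant factors (1,1).

Reading off H_k = ker ∂_k / im ∂_{k+1}:

  H_0: rank C_0 − rank ∂_1 = 9 − 8 = 1, and the invariant factors of ∂_1 are all 1, so H_0 = Z.
  H_1: rank ker ∂_1 − rank ∂_2 = (17 − 8) − 8 = 1, and the invariant factors of ∂_2 are all 1, so H_1 = Z.
  H_2: rank ker ∂_2 − rank ∂_3 = (10 − 8) − 2 = 0, and the invariant factors of ∂_3 are all 1, so H_2 = 0.
  H_3: rank ker ∂_3 − rank ∂_4 = (2 − 2) − 0 = 0, and there is no ∂_4, so H_3 = 0.

As a check, the Euler characteristic is 9 − 17 + 10 − 2 = 0, which agrees with 1 − 1 + 0 − 0 = 0.

Hence the Betti numbers are b_0 = 1, b_1 = 1, b_2 = 0, b_3 = 0.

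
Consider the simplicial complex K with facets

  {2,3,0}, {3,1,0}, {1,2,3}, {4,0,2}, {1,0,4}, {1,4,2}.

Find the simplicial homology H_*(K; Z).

H_0 = Z,  H_1 = 0,  H_2 = Z.

We work with the vertex ordering 0 < 1 < 2 < 3 < 4. The simplices of K, each written with vertices in increasing order, are:

  0-simplices (5): [0], [1], [2], [3], [4]
  1-simplices (9): [0,1], [0,2], [0,3], [0,4], [1,2], [1,3], [1,4], [2,3], [2,4]
  2-simplices (6): [0,1,3], [0,1,4], [0,2,3], [0,2,4], [1,2,3], [1,2,4]

so the chain groups are C_0 ≅ Z^5, C_1 ≅ Z^9, C_2 ≅ Z^6.

Boundary ∂_1: C_1 → C_0 sends each edge [p,q] (with p < q) to q − p. For instance
  ∂[0,2] = [2] − [0].
The resulting 5×9 matrix has rank 4, and its Smith normal form has invariant factors (1,1,1,1).

∂_2: C_2 → C_1 acts by ∂[p,q,r] = [q,r] − [p,r] + [p,q]. For instance
  ∂[0,2,4] = [2,4] − [0,4] + [0,2],
  ∂[0,2,3] = [2,3] − [0,3] + [0,2].
The resulting 9×6 matrix has rank 5, and its Smith normal form has invariant factors (1,1,1,1,1).

From H_k ≅ ker(∂_k) / im(∂_{k+1}) we obtain:

  H_0: rank C_0 − rank ∂_1 = 5 − 4 = 1, and the invariant factors of ∂_1 are all 1, so H_0 ≅ Z.
  H_1: rank ker ∂_1 − rank ∂_2 = (9 − 4) − 5 = 0, and the invariant factors of ∂_2 are all 1, so H_1 ≅ 0.
  H_2: rank ker ∂_2 − rank ∂_3 = (6 − 5) − 0 = 1, and there is no ∂_3, so H_2 ≅ Z.

(K is a triangulation of the 2-sphere S^2.)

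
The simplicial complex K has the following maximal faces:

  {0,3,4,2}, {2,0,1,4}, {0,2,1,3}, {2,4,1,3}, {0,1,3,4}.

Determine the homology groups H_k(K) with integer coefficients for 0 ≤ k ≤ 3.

H_0 = Z,  H_1 = 0,  H_2 = 0,  H_3 = Z.

Fix the vertex order 0 < 1 < 2 < 3 < 4 and write every simplex with vertices in increasing order. Then dim K = 3 and the simplices of K are:

  0-simplices (5): [0], [1], [2], [3], [4]
  1-simplices (10): [0,1], [0,2], [0,3], [0,4], [1,2], [1,3], [1,4], [2,3], [2,4], [3,4]
  2-simplices (10): [0,1,2], [0,1,3], [0,1,4], [0,2,3], [0,2,4], [0,3,4], [1,2,3], [1,2,4], [1,3,4], [2,3,4]
  3-simplices (5): [0,1,2,3], [0,1,2,4], [0,1,3,4], [0,2,3,4], [1,2,3,4]

Hence C_0 ≅ Z^5, C_1 ≅ Z^10, C_2 ≅ Z^10, C_3 ≅ Z^5.

Boundary ∂_1: C_1 → C_0 maps an edge to its endpoints' difference, ∂[p,q] = q − p.
The resulting 5×10 matrix has rank 4, and its Smith normal form has invariant factors (1,1,1,1).

∂_2: C_2 → C_1 acts by ∂[p,q,r] = [q,r] − [p,r] + [p,q]. For instance
  ∂[0,1,3] = [1,3] − [0,3] + [0,1],
  ∂[0,1,4] = [1,4] − [0,4] + [0,1].
The 10×10 boundary matrix has rank 6 and Smith normal form diag(1,1,1,1,1,1).

∂_3: C_3 → C_2 sends each 3-simplex σ to the alternating sum Σ_i (−1)^i (σ with its i-th vertex removed). For instance
  ∂[0,1,2,4] = [1,2,4] − [0,2,4] + [0,1,4] − [0,1,2],
  ∂[0,1,3,4] = [1,3,4] − [0,3,4] + [0,1,4] − [0,1,3].
The resulting 10×5 matrix has rank 4, and its Smith normal form has invariant factors (1,1,1,1).

From H_k ≅ ker(∂_k) / im(∂_{k+1}) we obtain:

  H_0: rank C_0 − rank ∂_1 = 5 − 4 = 1, and the invariant factors of ∂_1 are all 1, so H_0 ≅ Z.
  H_1: rank ker ∂_1 − rank ∂_2 = (10 − 4) − 6 = 0, and the invariant factors of ∂_2 are all 1, so H_1 ≅ 0.
  H_2: rank ker ∂_2 − rank ∂_3 = (10 − 6) − 4 = 0, and the invariant factors of ∂_3 are all 1, so H_2 ≅ 0.
  H_3: rank ker ∂_3 − rank ∂_4 = (5 − 4) − 0 = 1, and there is no ∂_4, so H_3 ≅ Z.

As a check, the Euler characteristic is 5 − 10 + 10 − 5 = 0, which agrees with 1 − 0 + 0 − 1 = 0.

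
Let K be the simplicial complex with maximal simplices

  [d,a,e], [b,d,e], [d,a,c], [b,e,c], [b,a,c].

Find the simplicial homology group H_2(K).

Take the total order a < b < c < d < e on the vertex set. Then K (dimension 2) consists of the simplices:

  0-simplices (5): a, b, c, d, e
  1-simplices (10): ab, ac, ad, ae, bc, bd, be, cd, ce, de
  2-simplices (5): abc, acd, ade, bce, bde

giving chain groups C_0 ≅ Z^5, C_1 ≅ Z^10, C_2 ≅ Z^5.

Boundary ∂_1: C_1 → C_0 sends each edge [p,q] (with p < q) to q − p.
As a 5×10 matrix over Z this has rank 4, with invariant factors (1,1,1,1).

The boundary map ∂_2: C_2 → C_1 acts by ∂[p,q,r] = [q,r] − [p,r] + [p,q]. For instance
  ∂abc = bc − ac + ab,
  ∂acd = cd − ad + ac.
The 10×5 boundary matrix has rank 5 and Smith normal form diag(1,1,1,1,1).

Reading off H_k = ker ∂_k / im ∂_{k+1}:

  H_2: rank ker ∂_2 − rank ∂_3 = (5 − 5) − 0 = 0, and there is no ∂_3, so H_2 ≅ 0.

(K is a triangulation of the Möbius band.)

H_2 = 0.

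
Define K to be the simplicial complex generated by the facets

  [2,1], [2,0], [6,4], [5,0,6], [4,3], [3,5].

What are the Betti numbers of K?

Order the vertices as 0 < 1 < 2 < 3 < 4 < 5 < 6. Listing each simplex with vertices in this order, K has dimension 2 with simplices:

  0-simplices (7): [0], [1], [2], [3], [4], [5], [6]
  1-simplices (8): [0,2], [0,5], [0,6], [1,2], [3,4], [3,5], [4,6], [5,6]
  2-simplices (1): [0,5,6]

Hence C_0 ≅ Z^7, C_1 ≅ Z^8, C_2 ≅ Z^1.

The boundary map ∂_1: C_1 → C_0 sends each edge [p,q] (with p < q) to q − p.
The resulting 7×8 matrix has rank 6, and its Smith normal form has invariant factors (1,1,1,1,1,1).

The boundary map ∂_2: C_2 → C_1 acts by ∂[p,q,r] = [q,r] − [p,r] + [p,q]. For instance
  ∂[0,5,6] = [5,6] − [0,6] + [0,5].
As a 8×1 matrix over Z this has rank 1, with invariant factors (1).

Computing H_k = (kernel of ∂_k) / (image of ∂_{k+1}):

  H_0: rank C_0 − rank ∂_1 = 7 − 6 = 1, and the invariant factors of ∂_1 are all 1, so H_0 ≅ Z.
  H_1: rank ker ∂_1 − rank ∂_2 = (8 − 6) − 1 = 1, and the invariant factors of ∂_2 are all 1, so H_1 ≅ Z.
  H_2: rank ker ∂_2 − rank ∂_3 = (1 − 1) − 0 = 0, and there is no ∂_3, so H_2 ≅ 0.

Hence the Betti numbers are b_0 = 1, b_1 = 1, b_2 = 0.

b_0 = 1, b_1 = 1, b_2 = 0.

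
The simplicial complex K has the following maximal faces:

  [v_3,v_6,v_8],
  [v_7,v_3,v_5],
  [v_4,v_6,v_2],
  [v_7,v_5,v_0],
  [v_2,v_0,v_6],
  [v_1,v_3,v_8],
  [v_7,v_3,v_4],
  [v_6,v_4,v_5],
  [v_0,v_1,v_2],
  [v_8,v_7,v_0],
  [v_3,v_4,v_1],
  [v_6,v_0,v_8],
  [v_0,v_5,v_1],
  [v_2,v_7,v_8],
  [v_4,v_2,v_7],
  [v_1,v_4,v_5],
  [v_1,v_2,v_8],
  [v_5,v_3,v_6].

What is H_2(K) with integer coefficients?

H_2 = 0.

K has 9 vertices, 27 edges, 18 triangles.
rank ∂_2 = 18, rank ∂_3 = 0 ⇒ b_2 = 18 − 18 − 0 = 0. So H_2 ≅ 0.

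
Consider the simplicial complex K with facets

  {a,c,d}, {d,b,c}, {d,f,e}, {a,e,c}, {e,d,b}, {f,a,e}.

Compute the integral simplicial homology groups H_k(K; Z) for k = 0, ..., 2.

H_0 ≅ Z,  H_1 ≅ Z,  H_2 = 0.

Order the vertices as a < b < c < d < e < f. Listing each simplex with vertices in this order, K has dimension 2 with simplices:

  0-simplices (6): a, b, c, d, e, f
  1-simplices (12): ac, ad, ae, af, bc, bd, be, cd, ce, de, df, ef
  2-simplices (6): acd, ace, aef, bcd, bde, def

Hence C_0 ≅ Z^6, C_1 ≅ Z^12, C_2 ≅ Z^6.

∂_1: C_1 → C_0 is given by ∂[p,q] = [q] − [p].
As a 6×12 matrix over Z this has rank 5, with invariant factors (1,1,1,1,1).

The boundary map ∂_2: C_2 → C_1 acts by ∂[p,q,r] = [q,r] − [p,r] + [p,q]. For instance
  ∂bde = de − be + bd,
  ∂def = ef − df + de.
As a 12×6 matrix over Z this has rank 6, with invariant factors (1,1,1,1,1,1).

Now H_k = ker ∂_k / im ∂_{k+1}, so:

  H_0: rank C_0 − rank ∂_1 = 6 − 5 = 1, and the invariant factors of ∂_1 are all 1, so H_0 ≅ Z.
  H_1: rank ker ∂_1 − rank ∂_2 = (12 − 5) − 6 = 1, and the invariant factors of ∂_2 are all 1, so H_1 ≅ Z.
  H_2: rank ker ∂_2 − rank ∂_3 = (6 − 6) − 0 = 0, and there is no ∂_3, so H_2 ≅ 0.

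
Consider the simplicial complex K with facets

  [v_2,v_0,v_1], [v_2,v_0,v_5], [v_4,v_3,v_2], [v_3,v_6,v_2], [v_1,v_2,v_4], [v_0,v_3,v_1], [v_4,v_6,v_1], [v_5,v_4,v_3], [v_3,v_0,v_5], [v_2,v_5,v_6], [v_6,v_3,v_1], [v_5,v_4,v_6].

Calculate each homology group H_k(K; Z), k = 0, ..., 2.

H_0 ≅ Z,  H_1 ≅ Z/2,  H_2 = 0.

Take the total order v_0 < v_1 < v_2 < v_3 < v_4 < v_5 < v_6 on the vertex set. Then K (dimension 2) consists of the simplices:

  0-simplices (7): [v_0], [v_1], [v_2], [v_3], [v_4], [v_5], [v_6]
  1-simplices (18): (18 of them)
  2-simplices (12): (12 of them)

Hence C_0 ≅ Z^7, C_1 ≅ Z^18, C_2 ≅ Z^12.

∂_1: C_1 → C_0 is given by ∂[p,q] = [q] − [p]. For instance
  ∂[v_1,v_2] = [v_2] − [v_1].
The resulting 7×18 matrix has rank 6, and its Smith normal form has invariant factors (1,1,1,1,1,1).

∂_2: C_2 → C_1 sends each 2-simplex [p,q,r] to [q,r] − [p,r] + [p,q]. For instance
  ∂[v_0,v_1,v_2] = [v_1,v_2] − [v_0,v_2] + [v_0,v_1],
  ∂[v_0,v_3,v_5] = [v_3,v_5] − [v_0,v_5] + [v_0,v_3].
The resulting 18×12 matrix has rank 12, and its Smith normal form has invariant factors (1,1,1,1,1,1,1,1,1,1,1,2).

From H_k ≅ ker(∂_k) / im(∂_{k+1}) we obtain:

  H_0: rank C_0 − rank ∂_1 = 7 − 6 = 1, and the invariant factors of ∂_1 are all 1, so H_0 ≅ Z.
  H_1: rank ker ∂_1 − rank ∂_2 = (18 − 6) − 12 = 0, and ∂_2 has invariant factor 2 > 1, so H_1 ≅ Z/2.
  H_2: rank ker ∂_2 − rank ∂_3 = (12 − 12) − 0 = 0, and there is no ∂_3, so H_2 ≅ 0.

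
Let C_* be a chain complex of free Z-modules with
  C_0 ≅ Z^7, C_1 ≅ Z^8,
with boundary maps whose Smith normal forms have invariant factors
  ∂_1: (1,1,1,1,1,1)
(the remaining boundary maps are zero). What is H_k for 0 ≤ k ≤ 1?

H_0: b_0 = 7 − 0 − 6 = 1; torsion from ∂_1 factors > 1: none. So H_0 ≅ Z.
H_1: b_1 = 8 − 6 − 0 = 2; torsion from ∂_2 factors > 1: none. So H_1 ≅ Z^2.

H_0 ≅ Z,  H_1 ≅ Z^2.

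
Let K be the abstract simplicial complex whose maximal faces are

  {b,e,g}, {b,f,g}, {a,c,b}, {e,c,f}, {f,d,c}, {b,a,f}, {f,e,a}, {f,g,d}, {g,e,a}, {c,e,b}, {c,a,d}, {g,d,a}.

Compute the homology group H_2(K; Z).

K has 7 vertices, 18 edges, 12 triangles.
rank ∂_2 = 12, rank ∂_3 = 0 ⇒ b_2 = 12 − 12 − 0 = 0. So H_2 = 0.

H_2 ≅ 0.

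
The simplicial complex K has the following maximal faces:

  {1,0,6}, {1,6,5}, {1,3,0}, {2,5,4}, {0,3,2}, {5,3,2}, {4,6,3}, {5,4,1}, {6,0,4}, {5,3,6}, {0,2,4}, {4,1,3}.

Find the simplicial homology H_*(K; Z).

We work with the vertex ordering 0 < 1 < 2 < 3 < 4 < 5 < 6. The simplices of K, each written with vertices in increasing order, are:

  0-simplices (7): [0], [1], [2], [3], [4], [5], [6]
  1-simplices (18): [0,1], [0,2], [0,3], [0,4], [0,6], [1,3], [1,4], [1,5], [1,6], [2,3], [2,4], [2,5], [3,4], [3,5], [3,6], [4,5], [4,6], [5,6]
  2-simplices (12): [0,1,3], [0,1,6], [0,2,3], [0,2,4], [0,4,6], [1,3,4], [1,4,5], [1,5,6], [2,3,5], [2,4,5], [3,4,6], [3,5,6]

so the chain groups are C_0 ≅ Z^7, C_1 ≅ Z^18, C_2 ≅ Z^12.

Boundary ∂_1: C_1 → C_0 sends each edge [p,q] (with p < q) to q − p. For instance
  ∂[0,4] = [4] − [0].
The resulting 7×18 matrix has rank 6, and its Smith normal form has invariant factors (1,1,1,1,1,1).

Boundary ∂_2: C_2 → C_1 maps a triangle to the signed sum of its edges. For instance
  ∂[1,3,4] = [3,4] − [1,4] + [1,3],
  ∂[0,2,3] = [2,3] − [0,3] + [0,2].
The 18×12 boundary matrix has rank 12 and Smith normal form diag(1,1,1,1,1,1,1,1,1,1,1,2).

From H_k ≅ ker(∂_k) / im(∂_{k+1}) we obtain:

  H_0: rank C_0 − rank ∂_1 = 7 − 6 = 1, and the invariant factors of ∂_1 are all 1, so H_0 ≅ Z.
  H_1: rank ker ∂_1 − rank ∂_2 = (18 − 6) − 12 = 0, and ∂_2 has invariant factor 2 > 1, so H_1 ≅ Z_2.
  H_2: rank ker ∂_2 − rank ∂_3 = (12 − 12) − 0 = 0, and there is no ∂_3, so H_2 ≅ 0.

As a check, the Euler characteristic is 7 − 18 + 12 = 1, which agrees with 1 − 0 + 0 = 1.
(K is a triangulation of the real projective plane RP^2.)

H_0 ≅ Z,  H_1 ≅ Z_2,  H_2 = 0.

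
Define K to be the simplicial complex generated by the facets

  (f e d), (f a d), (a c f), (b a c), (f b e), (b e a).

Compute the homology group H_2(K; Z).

Fix the vertex order a < b < c < d < e < f and write every simplex with vertices in increasing order. Then dim K = 2 and the simplices of K are:

  0-simplices (6): a, b, c, d, e, f
  1-simplices (12): ab, ac, ad, ae, af, bc, be, bf, cf, de, df, ef
  2-simplices (6): abc, abe, acf, adf, bef, def

giving chain groups C_0 ≅ Z^6, C_1 ≅ Z^12, C_2 ≅ Z^6.

∂_1: C_1 → C_0 maps an edge to its endpoints' difference, ∂[p,q] = q − p. For instance
  ∂af = f − a.
As a 6×12 matrix over Z this has rank 5, with invariant factors (1,1,1,1,1).

∂_2: C_2 → C_1 acts by ∂[p,q,r] = [q,r] − [p,r] + [p,q]. For instance
  ∂def = ef − df + de,
  ∂bef = ef − bf + be.
This gives a 12×6 integer matrix of rank 6; reducing to Smith normal form yields diagonal entries (1,1,1,1,1,1).

Now H_k = ker ∂_k / im ∂_{k+1}, so:

  H_2: rank ker ∂_2 − rank ∂_3 = (6 − 6) − 0 = 0, and there is no ∂_3, so H_2 = 0.

H_2 ≅ 0.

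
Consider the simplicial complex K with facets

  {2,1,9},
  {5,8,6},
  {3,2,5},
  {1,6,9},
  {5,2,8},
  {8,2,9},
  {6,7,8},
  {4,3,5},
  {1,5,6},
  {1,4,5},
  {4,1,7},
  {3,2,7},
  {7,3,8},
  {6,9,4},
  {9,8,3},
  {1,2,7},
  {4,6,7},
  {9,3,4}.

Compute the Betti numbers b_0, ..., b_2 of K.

Take the total order 1 < 2 < 3 < 4 < 5 < 6 < 7 < 8 < 9 on the vertex set. Then K (dimension 2) consists of the simplices:

  0-simplices (9): [1], [2], [3], [4], [5], [6], [7], [8], [9]
  1-simplices (27): (27 of them)
  2-simplices (18): [1,2,7], [1,2,9], [1,4,5], [1,4,7], [1,5,6], [1,6,9], [2,3,5], [2,3,7], [2,5,8], [2,8,9], [3,4,5], [3,4,9], [3,7,8], [3,8,9], [4,6,7], [4,6,9], [5,6,8], [6,7,8]

Hence C_0 ≅ Z^9, C_1 ≅ Z^27, C_2 ≅ Z^18.

∂_1: C_1 → C_0 maps an edge to its endpoints' difference, ∂[p,q] = q − p.
As a 9×27 matrix over Z this has rank 8, with invariant factors (1,1,1,1,1,1,1,1).

The boundary map ∂_2: C_2 → C_1 maps a triangle to the signed sum of its edges. For instance
  ∂[2,8,9] = [8,9] − [2,9] + [2,8],
  ∂[1,2,7] = [2,7] − [1,7] + [1,2].
This gives a 27×18 integer matrix of rank 18; reducing to Smith normal form yields diagonal entries (1,1,1,1,1,1,1,1,1,1,1,1,1,1,1,1,1,2).

Computing H_k = (kernel of ∂_k) / (image of ∂_{k+1}):

  H_0: rank C_0 − rank ∂_1 = 9 − 8 = 1, and the invariant factors of ∂_1 are all 1, so H_0 = Z.
  H_1: rank ker ∂_1 − rank ∂_2 = (27 − 8) − 18 = 1, and ∂_2 has invariant factor 2 > 1, so H_1 = Z ⊕ Z/2Z.
  H_2: rank ker ∂_2 − rank ∂_3 = (18 − 18) − 0 = 0, and there is no ∂_3, so H_2 = 0.

As a check, the Euler characteristic is 9 − 27 + 18 = 0, which agrees with 1 − 1 + 0 = 0.
(K is a triangulation of the Klein bottle.)

Hence the Betti numbers are b_0 = 1, b_1 = 1, b_2 = 0.

b_0 = 1, b_1 = 1, b_2 = 0.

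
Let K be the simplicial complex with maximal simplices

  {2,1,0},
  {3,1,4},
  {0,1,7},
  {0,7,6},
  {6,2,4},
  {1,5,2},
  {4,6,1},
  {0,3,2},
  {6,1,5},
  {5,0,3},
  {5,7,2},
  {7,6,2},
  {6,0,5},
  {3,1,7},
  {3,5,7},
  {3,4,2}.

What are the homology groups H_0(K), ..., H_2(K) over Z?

Fix the vertex order 0 < 1 < 2 < 3 < 4 < 5 < 6 < 7 and write every simplex with vertices in increasing order. Then dim K = 2 and the simplices of K are:

  0-simplices (8): [0], [1], [2], [3], [4], [5], [6], [7]
  1-simplices (24): (24 of them)
  2-simplices (16): [0,1,2], [0,1,7], [0,2,3], [0,3,5], [0,5,6], [0,6,7], [1,2,5], [1,3,4], [1,3,7], [1,4,6], [1,5,6], [2,3,4], [2,4,6], [2,5,7], [2,6,7], [3,5,7]

so the chain groups are C_0 ≅ Z^8, C_1 ≅ Z^24, C_2 ≅ Z^16.

The boundary map ∂_1: C_1 → C_0 sends each edge [p,q] (with p < q) to q − p.
As a 8×24 matrix over Z this has rank 7, with invariant factors (1,1,1,1,1,1,1).

∂_2: C_2 → C_1 acts by ∂[p,q,r] = [q,r] − [p,r] + [p,q]. For instance
  ∂[0,2,3] = [2,3] − [0,3] + [0,2],
  ∂[2,5,7] = [5,7] − [2,7] + [2,5].
The 24×16 boundary matrix has rank 15 and Smith normal form diag(1,1,1,1,1,1,1,1,1,1,1,1,1,1,1).

Reading off H_k = ker ∂_k / im ∂_{k+1}:

  H_0: rank C_0 − rank ∂_1 = 8 − 7 = 1, and the invariant factors of ∂_1 are all 1, so H_0 ≅ Z.
  H_1: rank ker ∂_1 − rank ∂_2 = (24 − 7) − 15 = 2, and the invariant factors of ∂_2 are all 1, so H_1 ≅ Z^2.
  H_2: rank ker ∂_2 − rank ∂_3 = (16 − 15) − 0 = 1, and there is no ∂_3, so H_2 ≅ Z.

(K is a triangulation of the torus T^2.)

H_0 = Z,  H_1 = Z^2,  H_2 = Z.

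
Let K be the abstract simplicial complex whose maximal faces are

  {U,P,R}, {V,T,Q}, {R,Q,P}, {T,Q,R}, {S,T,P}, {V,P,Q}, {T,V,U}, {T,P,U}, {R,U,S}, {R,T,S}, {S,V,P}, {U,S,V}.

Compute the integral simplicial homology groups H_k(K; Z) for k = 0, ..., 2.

H_0 = Z,  H_1 = Z/2,  H_2 = 0.

Order the vertices as P < Q < R < S < T < U < V. Listing each simplex with vertices in this order, K has dimension 2 with simplices:

  0-simplices (7): P, Q, R, S, T, U, V
  1-simplices (18): PQ, PR, PS, PT, PU, PV, QR, QT, QV, RS, RT, RU, ST, SU, SV, TU, TV, UV
  2-simplices (12): PQR, PQV, PRU, PST, PSV, PTU, QRT, QTV, RST, RSU, SUV, TUV

giving chain groups C_0 ≅ Z^7, C_1 ≅ Z^18, C_2 ≅ Z^12.

∂_1: C_1 → C_0 is given by ∂[p,q] = [q] − [p].
The 7×18 boundary matrix has rank 6 and Smith normal form diag(1,1,1,1,1,1).

Boundary ∂_2: C_2 → C_1 sends each 2-simplex [p,q,r] to [q,r] − [p,r] + [p,q]. For instance
  ∂SUV = UV − SV + SU,
  ∂PTU = TU − PU + PT.
As a 18×12 matrix over Z this has rank 12, with invariant factors (1,1,1,1,1,1,1,1,1,1,1,2).

Computing H_k = (kernel of ∂_k) / (image of ∂_{k+1}):

  H_0: rank C_0 − rank ∂_1 = 7 − 6 = 1, and the invariant factors of ∂_1 are all 1, so H_0 = Z.
  H_1: rank ker ∂_1 − rank ∂_2 = (18 − 6) − 12 = 0, and ∂_2 has invariant factor 2 > 1, so H_1 = Z/2.
  H_2: rank ker ∂_2 − rank ∂_3 = (12 − 12) − 0 = 0, and there is no ∂_3, so H_2 = 0.

As a check, the Euler characteristic is 7 − 18 + 12 = 1, which agrees with 1 − 0 + 0 = 1.
(K is a triangulation of the real projective plane RP^2.)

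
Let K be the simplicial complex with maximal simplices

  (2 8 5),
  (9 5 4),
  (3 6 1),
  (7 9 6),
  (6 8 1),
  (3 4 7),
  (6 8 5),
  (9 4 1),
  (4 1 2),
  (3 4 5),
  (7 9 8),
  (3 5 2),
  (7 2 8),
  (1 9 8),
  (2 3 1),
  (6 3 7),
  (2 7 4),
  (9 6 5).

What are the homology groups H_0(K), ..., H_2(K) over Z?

K has 9 vertices, 27 edges, 18 triangles.
rank ∂_0 = 0, rank ∂_1 = 8 ⇒ b_0 = 9 − 0 − 8 = 1; all invariant factors of ∂_1 are 1 so no torsion. So H_0 ≅ Z.
rank ∂_1 = 8, rank ∂_2 = 18 ⇒ b_1 = 27 − 8 − 18 = 1; ∂_2 has invariant factor(s) [2] giving torsion. So H_1 ≅ Z ⊕ Z_2.
rank ∂_2 = 18, rank ∂_3 = 0 ⇒ b_2 = 18 − 18 − 0 = 0. So H_2 ≅ 0.

H_0 ≅ Z,  H_1 ≅ Z ⊕ Z_2,  H_2 = 0.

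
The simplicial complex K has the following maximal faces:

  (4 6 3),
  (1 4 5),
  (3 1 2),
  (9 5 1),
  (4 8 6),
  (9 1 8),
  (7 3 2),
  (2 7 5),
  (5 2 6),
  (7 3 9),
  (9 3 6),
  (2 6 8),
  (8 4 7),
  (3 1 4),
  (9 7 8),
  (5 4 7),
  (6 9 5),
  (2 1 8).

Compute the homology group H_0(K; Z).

Order the vertices as 1 < 2 < 3 < 4 < 5 < 6 < 7 < 8 < 9. Listing each simplex with vertices in this order, K has dimension 2 with simplices:

  0-simplices (9): [1], [2], [3], [4], [5], [6], [7], [8], [9]
  1-simplices (27): (27 of them)
  2-simplices (18): [1,2,3], [1,2,8], [1,3,4], [1,4,5], [1,5,9], [1,8,9], [2,3,7], [2,5,6], [2,5,7], [2,6,8], [3,4,6], [3,6,9], [3,7,9], [4,5,7], [4,6,8], [4,7,8], [5,6,9], [7,8,9]

so the chain groups are C_0 ≅ Z^9, C_1 ≅ Z^27, C_2 ≅ Z^18.

∂_1: C_1 → C_0 sends each edge [p,q] (with p < q) to q − p.
The 9×27 boundary matrix has rank 8 and Smith normal form diag(1,1,1,1,1,1,1,1).

Boundary ∂_2: C_2 → C_1 maps a triangle to the signed sum of its edges. For instance
  ∂[1,5,9] = [5,9] − [1,9] + [1,5],
  ∂[2,5,6] = [5,6] − [2,6] + [2,5].
The 27×18 boundary matrix has rank 17 and Smith normal form diag(1,1,1,1,1,1,1,1,1,1,1,1,1,1,1,1,1).

Reading off H_k = ker ∂_k / im ∂_{k+1}:

  H_0: rank C_0 − rank ∂_1 = 9 − 8 = 1, and the invariant factors of ∂_1 are all 1, so H_0 = Z.

H_0 ≅ Z.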